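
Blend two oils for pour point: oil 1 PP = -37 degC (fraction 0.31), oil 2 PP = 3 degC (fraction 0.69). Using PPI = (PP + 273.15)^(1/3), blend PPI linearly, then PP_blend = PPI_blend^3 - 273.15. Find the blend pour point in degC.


PPI_1 = (-37 + 273.15)^(1/3) = 6.181056
PPI_2 = (3 + 273.15)^(1/3) = 6.512009
PPI_blend = 0.31 * 6.181056 + 0.69 * 6.512009 = 6.409414
PP_blend = 6.409414^3 - 273.15 = 263.3025 - 273.15 = -9.85

-9.85 degC


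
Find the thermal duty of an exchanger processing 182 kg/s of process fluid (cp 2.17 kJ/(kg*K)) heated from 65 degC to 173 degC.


Q = m_dot * cp * delta_T
delta_T = 173 - 65 = 108 K
Q = 182 * 2.17 * 108
= 394.94 * 108
= 42653.52 kW

42653.52 kW


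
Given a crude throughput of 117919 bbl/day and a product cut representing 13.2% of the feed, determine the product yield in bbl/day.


Crude throughput = 117919 bbl/day
Fraction yield = 13.2%
yield = throughput * fraction / 100
yield = 117919 * 13.2 / 100 = 15565.308

15565.308 bbl/day


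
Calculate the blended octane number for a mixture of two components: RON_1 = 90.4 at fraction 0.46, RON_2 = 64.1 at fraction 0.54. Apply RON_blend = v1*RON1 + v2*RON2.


Linear blending: RON_blend = sum(vi * RONi)
Contribution 1: 0.46 * 90.4 = 41.584
Contribution 2: 0.54 * 64.1 = 34.614
RON_blend = 41.584 + 34.614 = 76.198

76.198


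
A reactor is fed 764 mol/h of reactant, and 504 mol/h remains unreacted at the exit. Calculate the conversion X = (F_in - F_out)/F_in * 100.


X = (F_in - F_out) / F_in * 100
Moles reacted = 764 - 504 = 260
X = 260 / 764 * 100
= 0.3403 * 100
= 34.03 %

34.03 %


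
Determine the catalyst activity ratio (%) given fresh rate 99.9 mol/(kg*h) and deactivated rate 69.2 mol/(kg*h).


Activity (%) = (rate_used / rate_fresh) * 100
rate_used = 69.2, rate_fresh = 99.9
= (69.2 / 99.9) * 100
= 0.6927 * 100 = 69.27

69.27 %


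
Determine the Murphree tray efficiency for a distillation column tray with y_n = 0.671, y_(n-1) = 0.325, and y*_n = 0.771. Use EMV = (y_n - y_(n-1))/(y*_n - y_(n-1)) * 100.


Murphree vapor efficiency: EMV = (y_n - y_(n-1)) / (y*_n - y_(n-1)) * 100
EMV = (0.671 - 0.325) / (0.771 - 0.325) * 100 = 0.346 / 0.446 * 100 = 77.58

77.58 %


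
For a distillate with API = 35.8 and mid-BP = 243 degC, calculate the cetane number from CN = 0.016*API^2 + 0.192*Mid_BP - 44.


CN = 0.016 * 35.8^2 + 0.192 * 243 - 44
CN = 20.50624 + 46.656 - 44 = 23.16224

23.16224


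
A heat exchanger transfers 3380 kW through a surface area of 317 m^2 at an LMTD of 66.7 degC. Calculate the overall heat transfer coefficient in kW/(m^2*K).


From Q = U*A*LMTD, U = Q / (A * LMTD)
U = 3380 / (317 * 66.7) = 3380 / 21143.9 = 0.1599

0.1599 kW/(m^2*K)


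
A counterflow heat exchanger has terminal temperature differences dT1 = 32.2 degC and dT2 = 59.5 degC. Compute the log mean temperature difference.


LMTD = (dT1 - dT2) / ln(dT1/dT2)
= (32.2 - 59.5) / ln(32.2 / 59.5) = -27.3 / -0.61401 = 44.46

44.46 degC


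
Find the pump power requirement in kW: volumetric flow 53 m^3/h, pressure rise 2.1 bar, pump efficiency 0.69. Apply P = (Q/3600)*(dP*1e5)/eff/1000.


Q = 53 / 3600 = 0.0147222 m^3/s
P = 0.0147222 * (2.1 * 1e5) / 0.69 / 1000 = 4.481

4.481 kW


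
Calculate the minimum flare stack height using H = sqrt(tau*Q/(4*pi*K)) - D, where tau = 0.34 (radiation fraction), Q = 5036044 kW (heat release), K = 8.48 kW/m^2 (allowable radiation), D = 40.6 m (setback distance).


tau*Q/(4*pi*K) = 0.34 * 5036044 / (4 * pi * 8.48) = 16068
sqrt(16068) = 126.76
H = 126.76 - 40.6 = 86.16

86.16 m


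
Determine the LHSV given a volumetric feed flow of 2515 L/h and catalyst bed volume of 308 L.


LHSV = volumetric feed rate / catalyst volume
= 2515 L/h / 308 L
= 8.166 h^-1

8.166 h^-1


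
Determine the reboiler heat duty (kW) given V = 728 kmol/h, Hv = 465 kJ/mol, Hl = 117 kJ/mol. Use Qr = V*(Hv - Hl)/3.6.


Qr = 728 * (465 - 117) / 3.6 = 728 * 348 / 3.6 = 70370

70370 kW


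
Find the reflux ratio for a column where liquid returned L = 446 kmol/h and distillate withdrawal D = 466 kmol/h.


Reflux ratio definition: R = L / D (liquid returned / distillate withdrawn)
L = 446 kmol/h, D = 466 kmol/h
R = 446 / 466 = 0.9571

0.9571


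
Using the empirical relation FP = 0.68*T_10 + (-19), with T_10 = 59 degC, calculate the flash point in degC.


FP = 0.68 * 59 + (-19) = 21.12

21.12 degC


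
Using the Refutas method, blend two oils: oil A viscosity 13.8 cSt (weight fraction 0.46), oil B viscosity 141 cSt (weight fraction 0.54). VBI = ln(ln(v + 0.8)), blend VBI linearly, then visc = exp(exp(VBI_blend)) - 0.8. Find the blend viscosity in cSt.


Refutas method: VBN_i = 14.534*ln(ln(visc_i + 0.8)) + 10.975, blended linearly by mass fraction; since VBN is linear in VBI_i = ln(ln(visc_i + 0.8)) and the fractions sum to 1, blend VBI directly: visc = exp(exp(VBI_blend)) - 0.8
VBI_1 = ln(ln(13.8 + 0.8)) = 0.986198
VBI_2 = ln(ln(141 + 0.8)) = 1.60028
VBI_blend = 0.46 * 0.986198 + 0.54 * 1.60028 = 1.3178
visc_blend = exp(exp(1.3178)) - 0.8 = 41.10

41.10 cSt


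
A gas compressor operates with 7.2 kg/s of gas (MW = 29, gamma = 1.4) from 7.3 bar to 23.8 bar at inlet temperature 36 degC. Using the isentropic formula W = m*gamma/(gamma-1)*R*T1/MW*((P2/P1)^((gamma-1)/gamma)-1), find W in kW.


Isentropic work: W = m*(gamma/(gamma-1))*(R*T1/MW)*((P2/P1)^((gamma-1)/gamma) - 1)
T1 = 36 + 273.15 = 309.15 K
Pressure ratio = 23.8 / 7.3 = 3.26027
Exponent = (1.4 - 1)/1.4 = 0.285714
(P2/P1)^exp - 1 = 3.26027^0.285714 - 1 = 0.401663
W = 7.2 * 1.4 / 0.4 * 8.314 * 309.15 / 29 * 0.401663 = 897.1

897.1 kW


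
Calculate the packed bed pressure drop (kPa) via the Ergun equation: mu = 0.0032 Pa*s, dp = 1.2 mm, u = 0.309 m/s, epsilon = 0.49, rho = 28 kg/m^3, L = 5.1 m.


dp = 1.2 mm = 0.0012 m
Viscous term = 150*0.0032*0.309*(1-0.49)^2 / (0.0012^2*0.49^3) = 227714
Inertial term = 1.75*28*0.309^2*(1-0.49) / (0.0012*0.49^3) = 16901.1
dP/L = 227714 + 16901.1 = 244615 Pa/m
dP = 244615 * 5.1 / 1000 = 1248 kPa

1248 kPa


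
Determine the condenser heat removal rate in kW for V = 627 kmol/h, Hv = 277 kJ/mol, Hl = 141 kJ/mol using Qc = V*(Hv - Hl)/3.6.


Qc = 627 * (277 - 141) / 3.6 = 627 * 136 / 3.6 = 23690

23690 kW


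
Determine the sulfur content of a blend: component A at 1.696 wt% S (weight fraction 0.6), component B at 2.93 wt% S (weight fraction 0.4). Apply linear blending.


Linear sulfur blending: S_blend = x1*S1 + x2*S2
Contribution 1: 0.6 * 1.696 = 1.0176 wt%
Contribution 2: 0.4 * 2.93 = 1.172 wt%
S_blend = 1.0176 + 1.172 = 2.1896

2.1896 wt%


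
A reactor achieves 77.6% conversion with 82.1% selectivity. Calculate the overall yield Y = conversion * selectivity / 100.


Overall yield = conversion (%) * selectivity (%) / 100
Conversion = 77.6%, Selectivity = 82.1%
Y = 77.6 * 82.1 / 100
= 63.7096 %

63.7096 %


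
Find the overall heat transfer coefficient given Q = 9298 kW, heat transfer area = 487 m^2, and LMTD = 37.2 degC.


From Q = U*A*LMTD, U = Q / (A * LMTD)
U = 9298 / (487 * 37.2) = 9298 / 18116.4 = 0.5132

0.5132 kW/(m^2*K)


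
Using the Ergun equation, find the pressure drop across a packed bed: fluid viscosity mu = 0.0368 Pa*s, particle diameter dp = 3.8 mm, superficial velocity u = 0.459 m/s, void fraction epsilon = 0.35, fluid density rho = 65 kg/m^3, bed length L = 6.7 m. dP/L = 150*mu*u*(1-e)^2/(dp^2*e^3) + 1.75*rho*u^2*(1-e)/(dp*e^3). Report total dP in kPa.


dp = 3.8 mm = 0.0038 m
Viscous term = 150*0.0368*0.459*(1-0.35)^2 / (0.0038^2*0.35^3) = 1729050
Inertial term = 1.75*65*0.459^2*(1-0.35) / (0.0038*0.35^3) = 95609.8
dP/L = 1729050 + 95609.8 = 1824660 Pa/m
dP = 1824660 * 6.7 / 1000 = 12230 kPa

12230 kPa


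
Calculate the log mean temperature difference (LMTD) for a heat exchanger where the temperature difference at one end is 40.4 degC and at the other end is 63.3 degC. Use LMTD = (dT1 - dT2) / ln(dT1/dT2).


LMTD = (dT1 - dT2) / ln(dT1/dT2)
= (40.4 - 63.3) / ln(40.4 / 63.3) = -22.9 / -0.449056 = 51.00

51.00 degC


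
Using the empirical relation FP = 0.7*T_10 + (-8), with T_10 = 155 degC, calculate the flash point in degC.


FP = 0.7 * 155 + (-8) = 100.5

100.5 degC


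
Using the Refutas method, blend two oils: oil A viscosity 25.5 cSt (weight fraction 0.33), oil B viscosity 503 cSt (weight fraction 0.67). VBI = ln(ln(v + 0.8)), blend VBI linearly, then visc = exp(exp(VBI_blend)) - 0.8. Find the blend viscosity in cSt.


Refutas method: VBN_i = 14.534*ln(ln(visc_i + 0.8)) + 10.975, blended linearly by mass fraction; since VBN is linear in VBI_i = ln(ln(visc_i + 0.8)) and the fractions sum to 1, blend VBI directly: visc = exp(exp(VBI_blend)) - 0.8
VBI_1 = ln(ln(25.5 + 0.8)) = 1.18466
VBI_2 = ln(ln(503 + 0.8)) = 1.82812
VBI_blend = 0.33 * 1.18466 + 0.67 * 1.82812 = 1.61578
visc_blend = exp(exp(1.61578)) - 0.8 = 152.4

152.4 cSt


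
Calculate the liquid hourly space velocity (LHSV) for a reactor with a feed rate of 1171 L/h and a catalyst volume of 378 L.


LHSV = volumetric feed rate / catalyst volume
= 1171 L/h / 378 L
= 3.098 h^-1

3.098 h^-1


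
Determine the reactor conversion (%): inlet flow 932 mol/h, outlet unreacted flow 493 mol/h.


X = (F_in - F_out) / F_in * 100
Moles reacted = 932 - 493 = 439
X = 439 / 932 * 100
= 0.4710 * 100
= 47.10 %

47.10 %


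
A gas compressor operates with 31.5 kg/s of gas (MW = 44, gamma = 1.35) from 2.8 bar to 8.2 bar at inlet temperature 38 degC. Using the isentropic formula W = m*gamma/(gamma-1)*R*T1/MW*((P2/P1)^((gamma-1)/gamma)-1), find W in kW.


Isentropic work: W = m*(gamma/(gamma-1))*(R*T1/MW)*((P2/P1)^((gamma-1)/gamma) - 1)
T1 = 38 + 273.15 = 311.15 K
Pressure ratio = 8.2 / 2.8 = 2.92857
Exponent = (1.35 - 1)/1.35 = 0.259259
(P2/P1)^exp - 1 = 2.92857^0.259259 - 1 = 0.321249
W = 31.5 * 1.35 / 0.35 * 8.314 * 311.15 / 44 * 0.321249 = 2295

2295 kW


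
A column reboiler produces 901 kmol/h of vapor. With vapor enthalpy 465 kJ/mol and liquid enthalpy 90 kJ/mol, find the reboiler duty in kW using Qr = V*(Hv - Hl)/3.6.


Qr = 901 * (465 - 90) / 3.6 = 901 * 375 / 3.6 = 93850

93850 kW


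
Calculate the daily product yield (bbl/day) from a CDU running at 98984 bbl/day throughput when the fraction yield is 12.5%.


Crude throughput = 98984 bbl/day
Fraction yield = 12.5%
yield = throughput * fraction / 100
yield = 98984 * 12.5 / 100 = 12373

12373 bbl/day


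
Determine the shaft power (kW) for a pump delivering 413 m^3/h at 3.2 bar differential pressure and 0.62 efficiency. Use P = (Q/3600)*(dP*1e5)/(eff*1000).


Q = 413 / 3600 = 0.114722 m^3/s
P = 0.114722 * (3.2 * 1e5) / 0.62 / 1000 = 59.21

59.21 kW


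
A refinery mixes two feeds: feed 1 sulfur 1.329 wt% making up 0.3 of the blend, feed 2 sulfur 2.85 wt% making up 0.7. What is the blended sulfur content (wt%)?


Linear sulfur blending: S_blend = x1*S1 + x2*S2
Contribution 1: 0.3 * 1.329 = 0.3987 wt%
Contribution 2: 0.7 * 2.85 = 1.995 wt%
S_blend = 0.3987 + 1.995 = 2.3937

2.3937 wt%


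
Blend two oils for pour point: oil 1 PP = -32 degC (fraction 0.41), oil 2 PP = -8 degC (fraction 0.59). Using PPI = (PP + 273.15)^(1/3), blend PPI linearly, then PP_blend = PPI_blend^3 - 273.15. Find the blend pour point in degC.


PPI_1 = (-32 + 273.15)^(1/3) = 6.224375
PPI_2 = (-8 + 273.15)^(1/3) = 6.42437
PPI_blend = 0.41 * 6.224375 + 0.59 * 6.42437 = 6.342372
PP_blend = 6.342372^3 - 273.15 = 255.1262 - 273.15 = -18.02

-18.02 degC


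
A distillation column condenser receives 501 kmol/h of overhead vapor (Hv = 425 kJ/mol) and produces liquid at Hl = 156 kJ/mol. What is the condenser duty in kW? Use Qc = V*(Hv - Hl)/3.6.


Qc = 501 * (425 - 156) / 3.6 = 501 * 269 / 3.6 = 37440

37440 kW


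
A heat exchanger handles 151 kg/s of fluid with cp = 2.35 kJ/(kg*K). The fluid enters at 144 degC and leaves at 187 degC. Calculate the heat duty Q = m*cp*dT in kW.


Q = m_dot * cp * delta_T
delta_T = 187 - 144 = 43 K
Q = 151 * 2.35 * 43
= 354.85 * 43
= 15258.55 kW

15258.55 kW


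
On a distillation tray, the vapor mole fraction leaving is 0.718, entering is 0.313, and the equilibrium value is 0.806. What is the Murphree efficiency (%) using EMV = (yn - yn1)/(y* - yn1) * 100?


Murphree vapor efficiency: EMV = (y_n - y_(n-1)) / (y*_n - y_(n-1)) * 100
EMV = (0.718 - 0.313) / (0.806 - 0.313) * 100 = 0.405 / 0.493 * 100 = 82.15

82.15 %


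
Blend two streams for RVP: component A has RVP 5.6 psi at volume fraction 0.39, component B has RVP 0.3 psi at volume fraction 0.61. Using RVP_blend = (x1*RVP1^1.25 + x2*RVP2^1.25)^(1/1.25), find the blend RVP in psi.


Chevron index: RVP_blend = (sum xi*RVPi^1.25)^(1/1.25)
RVP^1.25 terms: 0.39 * 5.6^1.25 + 0.61 * 0.3^1.25 = 3.49513
RVP_blend = 3.49513^(1/1.25) = 2.721

2.721 psi


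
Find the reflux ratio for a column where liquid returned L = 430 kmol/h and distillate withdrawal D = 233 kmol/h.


Reflux ratio definition: R = L / D (liquid returned / distillate withdrawn)
L = 430 kmol/h, D = 233 kmol/h
R = 430 / 233 = 1.845

1.845


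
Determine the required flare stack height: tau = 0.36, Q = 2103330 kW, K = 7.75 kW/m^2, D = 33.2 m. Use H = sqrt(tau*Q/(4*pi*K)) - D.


tau*Q/(4*pi*K) = 0.36 * 2103330 / (4 * pi * 7.75) = 7774.96
sqrt(7774.96) = 88.1757
H = 88.1757 - 33.2 = 54.98

54.98 m


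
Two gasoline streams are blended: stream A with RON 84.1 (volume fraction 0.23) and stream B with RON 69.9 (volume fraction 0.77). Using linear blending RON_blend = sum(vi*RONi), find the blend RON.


Linear blending: RON_blend = sum(vi * RONi)
Contribution 1: 0.23 * 84.1 = 19.343
Contribution 2: 0.77 * 69.9 = 53.823
RON_blend = 19.343 + 53.823 = 73.166

73.166


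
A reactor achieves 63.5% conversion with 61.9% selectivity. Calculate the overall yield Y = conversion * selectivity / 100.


Overall yield = conversion (%) * selectivity (%) / 100
Conversion = 63.5%, Selectivity = 61.9%
Y = 63.5 * 61.9 / 100
= 39.3065 %

39.3065 %


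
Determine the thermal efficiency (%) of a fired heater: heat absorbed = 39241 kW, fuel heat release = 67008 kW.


Furnace efficiency = Q_absorbed / Q_fuel * 100
= 39241 / 67008 * 100 = 58.56

58.56 %


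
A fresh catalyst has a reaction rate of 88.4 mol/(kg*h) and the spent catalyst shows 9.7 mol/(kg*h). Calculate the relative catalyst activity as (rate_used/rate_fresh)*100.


Activity (%) = (rate_used / rate_fresh) * 100
rate_used = 9.7, rate_fresh = 88.4
= (9.7 / 88.4) * 100
= 0.1097 * 100 = 10.97

10.97 %


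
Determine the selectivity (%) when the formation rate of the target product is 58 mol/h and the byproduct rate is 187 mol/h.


Selectivity = desired / (desired + undesired) * 100
Total products = 58 + 187 = 245 mol/h
S = 58 / 245 * 100
= 0.2367 * 100
= 23.67 %

23.67 %


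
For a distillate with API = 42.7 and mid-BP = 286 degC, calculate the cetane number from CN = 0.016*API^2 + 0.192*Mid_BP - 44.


CN = 0.016 * 42.7^2 + 0.192 * 286 - 44
CN = 29.17264 + 54.912 - 44 = 40.08464

40.08464


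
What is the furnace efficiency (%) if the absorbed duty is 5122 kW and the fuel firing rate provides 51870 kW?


Furnace efficiency = Q_absorbed / Q_fuel * 100
= 5122 / 51870 * 100 = 9.875

9.875 %


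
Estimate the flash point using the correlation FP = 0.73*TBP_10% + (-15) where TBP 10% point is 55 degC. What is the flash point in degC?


FP = 0.73 * 55 + (-15) = 25.15

25.15 degC


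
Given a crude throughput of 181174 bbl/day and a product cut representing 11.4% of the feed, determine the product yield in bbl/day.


Crude throughput = 181174 bbl/day
Fraction yield = 11.4%
yield = throughput * fraction / 100
yield = 181174 * 11.4 / 100 = 20653.836

20653.836 bbl/day


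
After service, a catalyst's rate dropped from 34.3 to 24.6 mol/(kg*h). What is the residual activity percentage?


Activity (%) = (rate_used / rate_fresh) * 100
rate_used = 24.6, rate_fresh = 34.3
= (24.6 / 34.3) * 100
= 0.7172 * 100 = 71.72

71.72 %


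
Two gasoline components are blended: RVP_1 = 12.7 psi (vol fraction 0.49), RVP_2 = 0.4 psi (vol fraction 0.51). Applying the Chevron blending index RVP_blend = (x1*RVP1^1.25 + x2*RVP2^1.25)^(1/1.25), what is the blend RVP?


Chevron index: RVP_blend = (sum xi*RVPi^1.25)^(1/1.25)
RVP^1.25 terms: 0.49 * 12.7^1.25 + 0.51 * 0.4^1.25 = 11.9099
RVP_blend = 11.9099^(1/1.25) = 7.256

7.256 psi


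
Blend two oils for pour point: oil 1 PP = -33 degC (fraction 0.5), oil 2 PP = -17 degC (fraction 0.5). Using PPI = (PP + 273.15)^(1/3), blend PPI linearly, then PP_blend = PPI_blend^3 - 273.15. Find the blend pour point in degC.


PPI_1 = (-33 + 273.15)^(1/3) = 6.215759
PPI_2 = (-17 + 273.15)^(1/3) = 6.350844
PPI_blend = 0.5 * 6.215759 + 0.5 * 6.350844 = 6.283302
PP_blend = 6.283302^3 - 273.15 = 248.064 - 273.15 = -25.09

-25.09 degC


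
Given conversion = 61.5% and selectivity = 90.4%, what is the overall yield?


Overall yield = conversion (%) * selectivity (%) / 100
Conversion = 61.5%, Selectivity = 90.4%
Y = 61.5 * 90.4 / 100
= 55.596 %

55.596 %


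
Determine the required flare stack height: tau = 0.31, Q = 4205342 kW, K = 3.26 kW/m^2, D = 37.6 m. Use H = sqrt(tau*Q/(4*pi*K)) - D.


tau*Q/(4*pi*K) = 0.31 * 4205342 / (4 * pi * 3.26) = 31822.6
sqrt(31822.6) = 178.389
H = 178.389 - 37.6 = 140.8

140.8 m


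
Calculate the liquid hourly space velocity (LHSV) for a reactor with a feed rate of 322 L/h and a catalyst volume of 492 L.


LHSV = volumetric feed rate / catalyst volume
= 322 L/h / 492 L
= 0.6545 h^-1

0.6545 h^-1


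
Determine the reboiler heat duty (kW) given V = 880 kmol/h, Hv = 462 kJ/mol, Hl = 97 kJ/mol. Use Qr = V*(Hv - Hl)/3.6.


Qr = 880 * (462 - 97) / 3.6 = 880 * 365 / 3.6 = 89220

89220 kW


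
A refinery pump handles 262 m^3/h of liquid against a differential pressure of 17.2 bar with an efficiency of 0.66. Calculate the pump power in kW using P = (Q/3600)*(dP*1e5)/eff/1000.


Q = 262 / 3600 = 0.0727778 m^3/s
P = 0.0727778 * (17.2 * 1e5) / 0.66 / 1000 = 189.7

189.7 kW


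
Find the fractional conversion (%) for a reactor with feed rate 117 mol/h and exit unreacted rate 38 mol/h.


X = (F_in - F_out) / F_in * 100
Moles reacted = 117 - 38 = 79
X = 79 / 117 * 100
= 0.6752 * 100
= 67.52 %

67.52 %


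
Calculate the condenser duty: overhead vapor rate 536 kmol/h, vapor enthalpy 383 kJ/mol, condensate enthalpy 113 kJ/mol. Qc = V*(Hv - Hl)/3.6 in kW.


Qc = 536 * (383 - 113) / 3.6 = 536 * 270 / 3.6 = 40200

40200 kW


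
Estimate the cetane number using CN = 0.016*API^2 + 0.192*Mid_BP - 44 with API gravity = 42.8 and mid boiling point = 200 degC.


CN = 0.016 * 42.8^2 + 0.192 * 200 - 44
CN = 29.30944 + 38.4 - 44 = 23.70944

23.70944


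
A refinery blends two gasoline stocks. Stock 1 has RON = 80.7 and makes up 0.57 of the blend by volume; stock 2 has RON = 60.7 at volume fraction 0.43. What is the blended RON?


Linear blending: RON_blend = sum(vi * RONi)
Contribution 1: 0.57 * 80.7 = 45.999
Contribution 2: 0.43 * 60.7 = 26.101
RON_blend = 45.999 + 26.101 = 72.1

72.1


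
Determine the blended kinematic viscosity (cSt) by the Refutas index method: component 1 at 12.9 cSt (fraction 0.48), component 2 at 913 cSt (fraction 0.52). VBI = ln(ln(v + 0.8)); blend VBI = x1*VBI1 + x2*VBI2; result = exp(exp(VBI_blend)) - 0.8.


Refutas method: VBN_i = 14.534*ln(ln(visc_i + 0.8)) + 10.975, blended linearly by mass fraction; since VBN is linear in VBI_i = ln(ln(visc_i + 0.8)) and the fractions sum to 1, blend VBI directly: visc = exp(exp(VBI_blend)) - 0.8
VBI_1 = ln(ln(12.9 + 0.8)) = 0.96218
VBI_2 = ln(ln(913 + 0.8)) = 1.91951
VBI_blend = 0.48 * 0.96218 + 0.52 * 1.91951 = 1.45999
visc_blend = exp(exp(1.45999)) - 0.8 = 73.34

73.34 cSt


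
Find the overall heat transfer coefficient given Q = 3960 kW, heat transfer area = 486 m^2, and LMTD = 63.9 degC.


From Q = U*A*LMTD, U = Q / (A * LMTD)
U = 3960 / (486 * 63.9) = 3960 / 31055.4 = 0.1275

0.1275 kW/(m^2*K)


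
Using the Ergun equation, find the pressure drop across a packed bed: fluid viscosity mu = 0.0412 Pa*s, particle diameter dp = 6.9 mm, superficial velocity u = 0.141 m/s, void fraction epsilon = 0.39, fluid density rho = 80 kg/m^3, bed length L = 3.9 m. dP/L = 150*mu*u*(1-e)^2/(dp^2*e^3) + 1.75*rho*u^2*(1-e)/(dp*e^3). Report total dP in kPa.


dp = 6.9 mm = 0.0069 m
Viscous term = 150*0.0412*0.141*(1-0.39)^2 / (0.0069^2*0.39^3) = 114809
Inertial term = 1.75*80*0.141^2*(1-0.39) / (0.0069*0.39^3) = 4148.14
dP/L = 114809 + 4148.14 = 118957 Pa/m
dP = 118957 * 3.9 / 1000 = 463.9 kPa

463.9 kPa


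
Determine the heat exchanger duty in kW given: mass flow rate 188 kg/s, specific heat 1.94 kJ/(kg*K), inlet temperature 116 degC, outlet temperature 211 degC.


Q = m_dot * cp * delta_T
delta_T = 211 - 116 = 95 K
Q = 188 * 1.94 * 95
= 364.72 * 95
= 34648.4 kW

34648.4 kW


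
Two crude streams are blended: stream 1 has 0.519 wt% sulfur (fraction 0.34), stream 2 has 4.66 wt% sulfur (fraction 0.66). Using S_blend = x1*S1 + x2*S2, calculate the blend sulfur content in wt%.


Linear sulfur blending: S_blend = x1*S1 + x2*S2
Contribution 1: 0.34 * 0.519 = 0.17646 wt%
Contribution 2: 0.66 * 4.66 = 3.0756 wt%
S_blend = 0.17646 + 3.0756 = 3.25206

3.25206 wt%


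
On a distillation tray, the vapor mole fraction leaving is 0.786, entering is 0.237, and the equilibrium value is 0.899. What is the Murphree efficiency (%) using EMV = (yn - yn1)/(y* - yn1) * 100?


Murphree vapor efficiency: EMV = (y_n - y_(n-1)) / (y*_n - y_(n-1)) * 100
EMV = (0.786 - 0.237) / (0.899 - 0.237) * 100 = 0.549 / 0.662 * 100 = 82.93

82.93 %


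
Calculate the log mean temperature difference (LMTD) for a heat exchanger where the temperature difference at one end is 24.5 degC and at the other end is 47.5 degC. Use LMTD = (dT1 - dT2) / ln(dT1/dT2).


LMTD = (dT1 - dT2) / ln(dT1/dT2)
= (24.5 - 47.5) / ln(24.5 / 47.5) = -23 / -0.662057 = 34.74

34.74 degC


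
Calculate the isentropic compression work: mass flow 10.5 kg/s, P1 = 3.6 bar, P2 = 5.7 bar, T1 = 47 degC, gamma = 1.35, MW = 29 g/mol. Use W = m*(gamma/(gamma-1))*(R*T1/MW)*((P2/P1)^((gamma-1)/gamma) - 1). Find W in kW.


Isentropic work: W = m*(gamma/(gamma-1))*(R*T1/MW)*((P2/P1)^((gamma-1)/gamma) - 1)
T1 = 47 + 273.15 = 320.15 K
Pressure ratio = 5.7 / 3.6 = 1.58333
Exponent = (1.35 - 1)/1.35 = 0.259259
(P2/P1)^exp - 1 = 1.58333^0.259259 - 1 = 0.126525
W = 10.5 * 1.35 / 0.35 * 8.314 * 320.15 / 29 * 0.126525 = 470.3

470.3 kW


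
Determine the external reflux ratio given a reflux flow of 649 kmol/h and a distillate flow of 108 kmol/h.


Reflux ratio definition: R = L / D (liquid returned / distillate withdrawn)
L = 649 kmol/h, D = 108 kmol/h
R = 649 / 108 = 6.009

6.009


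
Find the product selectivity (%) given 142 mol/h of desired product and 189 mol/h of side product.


Selectivity = desired / (desired + undesired) * 100
Total products = 142 + 189 = 331 mol/h
S = 142 / 331 * 100
= 0.4290 * 100
= 42.90 %

42.90 %


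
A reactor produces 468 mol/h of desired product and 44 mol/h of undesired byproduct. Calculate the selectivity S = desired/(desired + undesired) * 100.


Selectivity = desired / (desired + undesired) * 100
Total products = 468 + 44 = 512 mol/h
S = 468 / 512 * 100
= 0.9141 * 100
= 91.41 %

91.41 %


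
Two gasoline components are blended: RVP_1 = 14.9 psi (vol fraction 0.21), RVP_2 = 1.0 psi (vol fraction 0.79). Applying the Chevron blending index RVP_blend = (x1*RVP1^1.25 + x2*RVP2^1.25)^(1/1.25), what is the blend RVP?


Chevron index: RVP_blend = (sum xi*RVPi^1.25)^(1/1.25)
RVP^1.25 terms: 0.21 * 14.9^1.25 + 0.79 * 1.0^1.25 = 6.93755
RVP_blend = 6.93755^(1/1.25) = 4.709

4.709 psi


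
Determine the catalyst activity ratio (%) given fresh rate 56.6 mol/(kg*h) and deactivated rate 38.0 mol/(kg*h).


Activity (%) = (rate_used / rate_fresh) * 100
rate_used = 38.0, rate_fresh = 56.6
= (38.0 / 56.6) * 100
= 0.6714 * 100 = 67.14

67.14 %


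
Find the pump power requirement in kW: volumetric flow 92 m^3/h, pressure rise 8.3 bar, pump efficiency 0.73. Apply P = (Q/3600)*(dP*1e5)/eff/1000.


Q = 92 / 3600 = 0.0255556 m^3/s
P = 0.0255556 * (8.3 * 1e5) / 0.73 / 1000 = 29.06

29.06 kW


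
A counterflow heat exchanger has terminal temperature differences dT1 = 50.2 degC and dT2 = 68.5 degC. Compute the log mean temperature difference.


LMTD = (dT1 - dT2) / ln(dT1/dT2)
= (50.2 - 68.5) / ln(50.2 / 68.5) = -18.3 / -0.310819 = 58.88

58.88 degC


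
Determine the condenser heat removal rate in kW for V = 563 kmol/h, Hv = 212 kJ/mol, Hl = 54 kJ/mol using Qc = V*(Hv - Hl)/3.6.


Qc = 563 * (212 - 54) / 3.6 = 563 * 158 / 3.6 = 24710

24710 kW


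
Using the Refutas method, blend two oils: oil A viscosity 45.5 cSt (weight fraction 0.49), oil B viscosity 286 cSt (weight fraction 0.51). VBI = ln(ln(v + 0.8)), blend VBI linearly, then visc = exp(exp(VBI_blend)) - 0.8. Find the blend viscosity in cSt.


Refutas method: VBN_i = 14.534*ln(ln(visc_i + 0.8)) + 10.975, blended linearly by mass fraction; since VBN is linear in VBI_i = ln(ln(visc_i + 0.8)) and the fractions sum to 1, blend VBI directly: visc = exp(exp(VBI_blend)) - 0.8
VBI_1 = ln(ln(45.5 + 0.8)) = 1.34421
VBI_2 = ln(ln(286 + 0.8)) = 1.73321
VBI_blend = 0.49 * 1.34421 + 0.51 * 1.73321 = 1.5426
visc_blend = exp(exp(1.5426)) - 0.8 = 106.6

106.6 cSt


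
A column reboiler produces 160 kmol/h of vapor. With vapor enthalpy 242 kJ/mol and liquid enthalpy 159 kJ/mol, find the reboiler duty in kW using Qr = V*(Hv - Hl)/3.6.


Qr = 160 * (242 - 159) / 3.6 = 160 * 83 / 3.6 = 3689

3689 kW


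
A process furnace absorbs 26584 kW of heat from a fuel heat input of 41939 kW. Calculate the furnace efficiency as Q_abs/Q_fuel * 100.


Furnace efficiency = Q_absorbed / Q_fuel * 100
= 26584 / 41939 * 100 = 63.39

63.39 %


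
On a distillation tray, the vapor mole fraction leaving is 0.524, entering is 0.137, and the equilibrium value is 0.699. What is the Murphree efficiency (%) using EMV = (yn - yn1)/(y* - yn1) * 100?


Murphree vapor efficiency: EMV = (y_n - y_(n-1)) / (y*_n - y_(n-1)) * 100
EMV = (0.524 - 0.137) / (0.699 - 0.137) * 100 = 0.387 / 0.562 * 100 = 68.86

68.86 %


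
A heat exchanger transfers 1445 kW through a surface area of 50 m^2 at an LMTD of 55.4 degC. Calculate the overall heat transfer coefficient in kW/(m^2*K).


From Q = U*A*LMTD, U = Q / (A * LMTD)
U = 1445 / (50 * 55.4) = 1445 / 2770 = 0.5217

0.5217 kW/(m^2*K)


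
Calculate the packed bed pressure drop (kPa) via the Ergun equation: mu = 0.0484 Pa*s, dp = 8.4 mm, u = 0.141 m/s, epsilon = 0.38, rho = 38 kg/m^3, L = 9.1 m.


dp = 8.4 mm = 0.0084 m
Viscous term = 150*0.0484*0.141*(1-0.38)^2 / (0.0084^2*0.38^3) = 101632
Inertial term = 1.75*38*0.141^2*(1-0.38) / (0.0084*0.38^3) = 1778.37
dP/L = 101632 + 1778.37 = 103410 Pa/m
dP = 103410 * 9.1 / 1000 = 941.0 kPa

941.0 kPa


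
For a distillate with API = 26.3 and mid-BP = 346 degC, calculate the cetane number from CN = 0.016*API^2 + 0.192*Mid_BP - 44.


CN = 0.016 * 26.3^2 + 0.192 * 346 - 44
CN = 11.06704 + 66.432 - 44 = 33.49904

33.49904


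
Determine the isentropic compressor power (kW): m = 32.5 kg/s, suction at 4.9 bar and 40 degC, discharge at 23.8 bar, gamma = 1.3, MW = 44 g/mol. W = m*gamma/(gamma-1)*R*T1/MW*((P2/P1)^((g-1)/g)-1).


Isentropic work: W = m*(gamma/(gamma-1))*(R*T1/MW)*((P2/P1)^((gamma-1)/gamma) - 1)
T1 = 40 + 273.15 = 313.15 K
Pressure ratio = 23.8 / 4.9 = 4.85714
Exponent = (1.3 - 1)/1.3 = 0.230769
(P2/P1)^exp - 1 = 4.85714^0.230769 - 1 = 0.440109
W = 32.5 * 1.3 / 0.3 * 8.314 * 313.15 / 44 * 0.440109 = 3668

3668 kW


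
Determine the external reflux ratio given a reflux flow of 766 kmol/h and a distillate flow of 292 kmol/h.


Reflux ratio definition: R = L / D (liquid returned / distillate withdrawn)
L = 766 kmol/h, D = 292 kmol/h
R = 766 / 292 = 2.623

2.623


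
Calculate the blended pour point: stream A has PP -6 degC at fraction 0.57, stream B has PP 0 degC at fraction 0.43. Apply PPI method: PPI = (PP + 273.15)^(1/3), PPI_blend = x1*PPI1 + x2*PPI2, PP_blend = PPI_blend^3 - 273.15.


PPI_1 = (-6 + 273.15)^(1/3) = 6.440482
PPI_2 = (0 + 273.15)^(1/3) = 6.488342
PPI_blend = 0.57 * 6.440482 + 0.43 * 6.488342 = 6.461062
PP_blend = 6.461062^3 - 273.15 = 269.7191 - 273.15 = -3.43

-3.43 degC


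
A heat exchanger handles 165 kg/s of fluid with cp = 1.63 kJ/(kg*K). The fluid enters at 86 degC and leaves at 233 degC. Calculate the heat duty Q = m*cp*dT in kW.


Q = m_dot * cp * delta_T
delta_T = 233 - 86 = 147 K
Q = 165 * 1.63 * 147
= 268.95 * 147
= 39535.65 kW

39535.65 kW


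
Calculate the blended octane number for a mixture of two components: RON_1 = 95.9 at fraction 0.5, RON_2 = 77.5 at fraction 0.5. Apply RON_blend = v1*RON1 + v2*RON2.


Linear blending: RON_blend = sum(vi * RONi)
Contribution 1: 0.5 * 95.9 = 47.95
Contribution 2: 0.5 * 77.5 = 38.75
RON_blend = 47.95 + 38.75 = 86.7

86.7


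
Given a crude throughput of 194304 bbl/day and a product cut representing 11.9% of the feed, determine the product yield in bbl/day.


Crude throughput = 194304 bbl/day
Fraction yield = 11.9%
yield = throughput * fraction / 100
yield = 194304 * 11.9 / 100 = 23122.176

23122.176 bbl/day


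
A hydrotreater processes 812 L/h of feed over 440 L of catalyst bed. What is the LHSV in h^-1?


LHSV = volumetric feed rate / catalyst volume
= 812 L/h / 440 L
= 1.845 h^-1

1.845 h^-1


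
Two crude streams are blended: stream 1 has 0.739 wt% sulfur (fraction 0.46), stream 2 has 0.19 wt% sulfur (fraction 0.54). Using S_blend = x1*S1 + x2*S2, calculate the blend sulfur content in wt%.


Linear sulfur blending: S_blend = x1*S1 + x2*S2
Contribution 1: 0.46 * 0.739 = 0.33994 wt%
Contribution 2: 0.54 * 0.19 = 0.1026 wt%
S_blend = 0.33994 + 0.1026 = 0.44254

0.44254 wt%


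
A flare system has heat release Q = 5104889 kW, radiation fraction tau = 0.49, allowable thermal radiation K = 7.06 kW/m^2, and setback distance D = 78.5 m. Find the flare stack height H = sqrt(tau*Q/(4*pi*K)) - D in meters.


tau*Q/(4*pi*K) = 0.49 * 5104889 / (4 * pi * 7.06) = 28194.7
sqrt(28194.7) = 167.913
H = 167.913 - 78.5 = 89.41

89.41 m


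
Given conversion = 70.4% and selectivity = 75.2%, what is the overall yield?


Overall yield = conversion (%) * selectivity (%) / 100
Conversion = 70.4%, Selectivity = 75.2%
Y = 70.4 * 75.2 / 100
= 52.9408 %

52.9408 %


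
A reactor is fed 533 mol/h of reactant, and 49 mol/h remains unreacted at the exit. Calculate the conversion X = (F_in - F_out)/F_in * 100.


X = (F_in - F_out) / F_in * 100
Moles reacted = 533 - 49 = 484
X = 484 / 533 * 100
= 0.9081 * 100
= 90.81 %

90.81 %


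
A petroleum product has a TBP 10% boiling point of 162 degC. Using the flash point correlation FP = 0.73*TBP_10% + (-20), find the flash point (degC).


FP = 0.73 * 162 + (-20) = 98.26

98.26 degC


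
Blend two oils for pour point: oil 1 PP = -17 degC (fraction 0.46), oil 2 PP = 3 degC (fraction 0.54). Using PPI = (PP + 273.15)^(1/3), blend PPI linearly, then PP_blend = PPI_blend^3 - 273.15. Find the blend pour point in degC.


PPI_1 = (-17 + 273.15)^(1/3) = 6.350844
PPI_2 = (3 + 273.15)^(1/3) = 6.512009
PPI_blend = 0.46 * 6.350844 + 0.54 * 6.512009 = 6.437873
PP_blend = 6.437873^3 - 273.15 = 266.8254 - 273.15 = -6.32

-6.32 degC


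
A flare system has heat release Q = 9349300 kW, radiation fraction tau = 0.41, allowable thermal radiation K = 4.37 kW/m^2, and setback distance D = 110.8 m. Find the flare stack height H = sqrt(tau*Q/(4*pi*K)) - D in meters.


tau*Q/(4*pi*K) = 0.41 * 9349300 / (4 * pi * 4.37) = 69802.6
sqrt(69802.6) = 264.202
H = 264.202 - 110.8 = 153.4

153.4 m


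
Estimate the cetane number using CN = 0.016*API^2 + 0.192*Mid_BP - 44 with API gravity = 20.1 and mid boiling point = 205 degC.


CN = 0.016 * 20.1^2 + 0.192 * 205 - 44
CN = 6.46416 + 39.36 - 44 = 1.82416

1.82416


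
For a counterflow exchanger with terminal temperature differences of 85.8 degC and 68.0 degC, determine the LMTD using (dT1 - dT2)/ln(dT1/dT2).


LMTD = (dT1 - dT2) / ln(dT1/dT2)
= (85.8 - 68.0) / ln(85.8 / 68.0) = 17.8 / 0.232511 = 76.56

76.56 degC


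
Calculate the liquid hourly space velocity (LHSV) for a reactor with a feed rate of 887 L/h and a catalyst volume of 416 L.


LHSV = volumetric feed rate / catalyst volume
= 887 L/h / 416 L
= 2.132 h^-1

2.132 h^-1


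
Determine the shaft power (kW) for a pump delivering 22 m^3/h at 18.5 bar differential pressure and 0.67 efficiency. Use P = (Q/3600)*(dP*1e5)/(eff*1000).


Q = 22 / 3600 = 0.00611111 m^3/s
P = 0.00611111 * (18.5 * 1e5) / 0.67 / 1000 = 16.87

16.87 kW


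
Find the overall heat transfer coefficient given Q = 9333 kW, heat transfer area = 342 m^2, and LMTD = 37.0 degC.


From Q = U*A*LMTD, U = Q / (A * LMTD)
U = 9333 / (342 * 37.0) = 9333 / 12654 = 0.7376

0.7376 kW/(m^2*K)


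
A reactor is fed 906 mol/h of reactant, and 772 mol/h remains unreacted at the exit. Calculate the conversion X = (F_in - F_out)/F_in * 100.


X = (F_in - F_out) / F_in * 100
Moles reacted = 906 - 772 = 134
X = 134 / 906 * 100
= 0.1479 * 100
= 14.79 %

14.79 %


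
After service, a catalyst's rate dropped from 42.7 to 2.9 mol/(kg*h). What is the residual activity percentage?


Activity (%) = (rate_used / rate_fresh) * 100
rate_used = 2.9, rate_fresh = 42.7
= (2.9 / 42.7) * 100
= 0.06792 * 100 = 6.792

6.792 %


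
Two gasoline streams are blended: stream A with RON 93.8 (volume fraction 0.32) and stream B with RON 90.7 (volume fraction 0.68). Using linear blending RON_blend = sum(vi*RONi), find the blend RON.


Linear blending: RON_blend = sum(vi * RONi)
Contribution 1: 0.32 * 93.8 = 30.016
Contribution 2: 0.68 * 90.7 = 61.676
RON_blend = 30.016 + 61.676 = 91.692

91.692


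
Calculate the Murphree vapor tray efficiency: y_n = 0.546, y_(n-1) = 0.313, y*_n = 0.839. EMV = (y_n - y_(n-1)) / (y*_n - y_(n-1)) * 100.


Murphree vapor efficiency: EMV = (y_n - y_(n-1)) / (y*_n - y_(n-1)) * 100
EMV = (0.546 - 0.313) / (0.839 - 0.313) * 100 = 0.233 / 0.526 * 100 = 44.30

44.30 %


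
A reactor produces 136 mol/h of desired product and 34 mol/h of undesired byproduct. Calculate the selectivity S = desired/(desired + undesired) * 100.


Selectivity = desired / (desired + undesired) * 100
Total products = 136 + 34 = 170 mol/h
S = 136 / 170 * 100
= 0.8000 * 100
= 80.00 %

80.00 %


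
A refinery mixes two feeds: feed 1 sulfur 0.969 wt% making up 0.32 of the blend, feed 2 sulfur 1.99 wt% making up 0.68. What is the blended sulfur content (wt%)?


Linear sulfur blending: S_blend = x1*S1 + x2*S2
Contribution 1: 0.32 * 0.969 = 0.31008 wt%
Contribution 2: 0.68 * 1.99 = 1.3532 wt%
S_blend = 0.31008 + 1.3532 = 1.66328

1.66328 wt%


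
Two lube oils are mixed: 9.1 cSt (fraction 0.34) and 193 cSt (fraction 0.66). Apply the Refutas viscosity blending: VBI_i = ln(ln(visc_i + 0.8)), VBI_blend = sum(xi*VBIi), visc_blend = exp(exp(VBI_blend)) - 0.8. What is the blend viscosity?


Refutas method: VBN_i = 14.534*ln(ln(visc_i + 0.8)) + 10.975, blended linearly by mass fraction; since VBN is linear in VBI_i = ln(ln(visc_i + 0.8)) and the fractions sum to 1, blend VBI directly: visc = exp(exp(VBI_blend)) - 0.8
VBI_1 = ln(ln(9.1 + 0.8)) = 0.829658
VBI_2 = ln(ln(193 + 0.8)) = 1.66143
VBI_blend = 0.34 * 0.829658 + 0.66 * 1.66143 = 1.37863
visc_blend = exp(exp(1.37863)) - 0.8 = 52.16

52.16 cSt


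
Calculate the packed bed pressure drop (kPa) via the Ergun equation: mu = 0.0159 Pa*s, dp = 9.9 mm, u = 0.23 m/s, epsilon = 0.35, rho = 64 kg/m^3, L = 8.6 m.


dp = 9.9 mm = 0.0099 m
Viscous term = 150*0.0159*0.23*(1-0.35)^2 / (0.0099^2*0.35^3) = 55152.9
Inertial term = 1.75*64*0.23^2*(1-0.35) / (0.0099*0.35^3) = 9072.93
dP/L = 55152.9 + 9072.93 = 64225.8 Pa/m
dP = 64225.8 * 8.6 / 1000 = 552.3 kPa

552.3 kPa


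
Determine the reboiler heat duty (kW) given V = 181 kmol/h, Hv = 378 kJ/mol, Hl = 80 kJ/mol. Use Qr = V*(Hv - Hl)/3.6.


Qr = 181 * (378 - 80) / 3.6 = 181 * 298 / 3.6 = 14980

14980 kW


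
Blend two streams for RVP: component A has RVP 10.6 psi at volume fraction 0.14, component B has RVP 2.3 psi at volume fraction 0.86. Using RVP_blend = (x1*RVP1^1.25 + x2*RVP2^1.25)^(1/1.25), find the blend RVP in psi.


Chevron index: RVP_blend = (sum xi*RVPi^1.25)^(1/1.25)
RVP^1.25 terms: 0.14 * 10.6^1.25 + 0.86 * 2.3^1.25 = 5.11358
RVP_blend = 5.11358^(1/1.25) = 3.690

3.690 psi


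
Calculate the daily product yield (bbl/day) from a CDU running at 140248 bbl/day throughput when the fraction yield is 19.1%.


Crude throughput = 140248 bbl/day
Fraction yield = 19.1%
yield = throughput * fraction / 100
yield = 140248 * 19.1 / 100 = 26787.368

26787.368 bbl/day


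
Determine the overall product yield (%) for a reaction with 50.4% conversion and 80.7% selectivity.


Overall yield = conversion (%) * selectivity (%) / 100
Conversion = 50.4%, Selectivity = 80.7%
Y = 50.4 * 80.7 / 100
= 40.6728 %

40.6728 %


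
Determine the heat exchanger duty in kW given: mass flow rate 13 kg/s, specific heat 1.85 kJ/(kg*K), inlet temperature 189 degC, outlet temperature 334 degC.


Q = m_dot * cp * delta_T
delta_T = 334 - 189 = 145 K
Q = 13 * 1.85 * 145
= 24.05 * 145
= 3487.25 kW

3487.25 kW


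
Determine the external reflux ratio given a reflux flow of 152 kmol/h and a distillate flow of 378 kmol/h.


Reflux ratio definition: R = L / D (liquid returned / distillate withdrawn)
L = 152 kmol/h, D = 378 kmol/h
R = 152 / 378 = 0.4021

0.4021


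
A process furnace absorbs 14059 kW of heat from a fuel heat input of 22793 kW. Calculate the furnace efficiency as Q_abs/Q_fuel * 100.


Furnace efficiency = Q_absorbed / Q_fuel * 100
= 14059 / 22793 * 100 = 61.68

61.68 %


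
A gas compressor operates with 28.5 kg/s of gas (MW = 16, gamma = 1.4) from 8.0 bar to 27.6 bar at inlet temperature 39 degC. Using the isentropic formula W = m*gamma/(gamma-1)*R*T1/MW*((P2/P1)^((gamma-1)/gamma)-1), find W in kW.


Isentropic work: W = m*(gamma/(gamma-1))*(R*T1/MW)*((P2/P1)^((gamma-1)/gamma) - 1)
T1 = 39 + 273.15 = 312.15 K
Pressure ratio = 27.6 / 8.0 = 3.45
Exponent = (1.4 - 1)/1.4 = 0.285714
(P2/P1)^exp - 1 = 3.45^0.285714 - 1 = 0.4245
W = 28.5 * 1.4 / 0.4 * 8.314 * 312.15 / 16 * 0.4245 = 6868

6868 kW


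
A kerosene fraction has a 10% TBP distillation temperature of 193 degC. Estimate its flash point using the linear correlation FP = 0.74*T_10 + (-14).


FP = 0.74 * 193 + (-14) = 128.82

128.82 degC


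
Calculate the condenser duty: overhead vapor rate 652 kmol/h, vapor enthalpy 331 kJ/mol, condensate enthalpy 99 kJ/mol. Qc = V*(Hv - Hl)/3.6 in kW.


Qc = 652 * (331 - 99) / 3.6 = 652 * 232 / 3.6 = 42020

42020 kW


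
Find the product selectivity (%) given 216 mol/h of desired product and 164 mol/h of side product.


Selectivity = desired / (desired + undesired) * 100
Total products = 216 + 164 = 380 mol/h
S = 216 / 380 * 100
= 0.5684 * 100
= 56.84 %

56.84 %


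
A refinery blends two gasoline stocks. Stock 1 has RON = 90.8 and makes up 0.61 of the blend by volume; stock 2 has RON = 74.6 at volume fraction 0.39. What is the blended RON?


Linear blending: RON_blend = sum(vi * RONi)
Contribution 1: 0.61 * 90.8 = 55.388
Contribution 2: 0.39 * 74.6 = 29.094
RON_blend = 55.388 + 29.094 = 84.482

84.482


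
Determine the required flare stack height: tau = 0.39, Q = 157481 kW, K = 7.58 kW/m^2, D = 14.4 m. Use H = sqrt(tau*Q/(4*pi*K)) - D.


tau*Q/(4*pi*K) = 0.39 * 157481 / (4 * pi * 7.58) = 644.783
sqrt(644.783) = 25.3926
H = 25.3926 - 14.4 = 10.99

10.99 m


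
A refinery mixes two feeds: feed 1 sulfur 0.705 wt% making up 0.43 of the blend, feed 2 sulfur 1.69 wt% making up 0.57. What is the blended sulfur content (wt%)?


Linear sulfur blending: S_blend = x1*S1 + x2*S2
Contribution 1: 0.43 * 0.705 = 0.30315 wt%
Contribution 2: 0.57 * 1.69 = 0.9633 wt%
S_blend = 0.30315 + 0.9633 = 1.26645

1.26645 wt%
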